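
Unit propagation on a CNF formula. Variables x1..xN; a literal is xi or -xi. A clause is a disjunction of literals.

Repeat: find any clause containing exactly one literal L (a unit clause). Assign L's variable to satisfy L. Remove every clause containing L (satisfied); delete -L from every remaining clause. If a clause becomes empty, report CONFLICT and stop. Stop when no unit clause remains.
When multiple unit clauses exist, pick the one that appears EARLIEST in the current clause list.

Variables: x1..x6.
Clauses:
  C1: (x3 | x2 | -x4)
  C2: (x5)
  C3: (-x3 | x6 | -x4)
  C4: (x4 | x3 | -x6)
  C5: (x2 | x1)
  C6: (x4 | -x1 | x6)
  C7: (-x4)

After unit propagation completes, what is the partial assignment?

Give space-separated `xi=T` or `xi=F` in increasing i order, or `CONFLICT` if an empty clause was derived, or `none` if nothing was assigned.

unit clause [5] forces x5=T; simplify:
  satisfied 1 clause(s); 6 remain; assigned so far: [5]
unit clause [-4] forces x4=F; simplify:
  drop 4 from [4, 3, -6] -> [3, -6]
  drop 4 from [4, -1, 6] -> [-1, 6]
  satisfied 3 clause(s); 3 remain; assigned so far: [4, 5]

Answer: x4=F x5=T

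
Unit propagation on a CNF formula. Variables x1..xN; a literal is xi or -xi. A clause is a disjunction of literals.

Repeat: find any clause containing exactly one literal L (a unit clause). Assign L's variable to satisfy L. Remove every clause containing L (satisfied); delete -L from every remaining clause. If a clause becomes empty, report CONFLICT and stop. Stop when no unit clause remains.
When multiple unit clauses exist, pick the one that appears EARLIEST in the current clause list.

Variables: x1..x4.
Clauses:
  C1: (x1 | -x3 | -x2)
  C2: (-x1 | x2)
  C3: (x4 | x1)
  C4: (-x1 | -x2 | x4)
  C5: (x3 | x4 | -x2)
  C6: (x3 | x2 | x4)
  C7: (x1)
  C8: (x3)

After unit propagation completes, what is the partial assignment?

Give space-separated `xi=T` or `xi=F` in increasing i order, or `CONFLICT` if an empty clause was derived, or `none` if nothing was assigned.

Answer: x1=T x2=T x3=T x4=T

Derivation:
unit clause [1] forces x1=T; simplify:
  drop -1 from [-1, 2] -> [2]
  drop -1 from [-1, -2, 4] -> [-2, 4]
  satisfied 3 clause(s); 5 remain; assigned so far: [1]
unit clause [2] forces x2=T; simplify:
  drop -2 from [-2, 4] -> [4]
  drop -2 from [3, 4, -2] -> [3, 4]
  satisfied 2 clause(s); 3 remain; assigned so far: [1, 2]
unit clause [4] forces x4=T; simplify:
  satisfied 2 clause(s); 1 remain; assigned so far: [1, 2, 4]
unit clause [3] forces x3=T; simplify:
  satisfied 1 clause(s); 0 remain; assigned so far: [1, 2, 3, 4]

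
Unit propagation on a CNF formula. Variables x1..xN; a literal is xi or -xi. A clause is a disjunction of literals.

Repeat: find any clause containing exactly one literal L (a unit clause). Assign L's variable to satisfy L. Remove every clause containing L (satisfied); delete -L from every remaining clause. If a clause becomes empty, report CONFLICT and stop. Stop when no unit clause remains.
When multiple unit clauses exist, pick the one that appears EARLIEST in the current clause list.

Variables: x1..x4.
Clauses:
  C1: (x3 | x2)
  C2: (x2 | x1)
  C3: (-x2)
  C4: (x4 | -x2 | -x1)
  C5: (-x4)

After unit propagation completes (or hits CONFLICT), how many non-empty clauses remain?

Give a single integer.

Answer: 0

Derivation:
unit clause [-2] forces x2=F; simplify:
  drop 2 from [3, 2] -> [3]
  drop 2 from [2, 1] -> [1]
  satisfied 2 clause(s); 3 remain; assigned so far: [2]
unit clause [3] forces x3=T; simplify:
  satisfied 1 clause(s); 2 remain; assigned so far: [2, 3]
unit clause [1] forces x1=T; simplify:
  satisfied 1 clause(s); 1 remain; assigned so far: [1, 2, 3]
unit clause [-4] forces x4=F; simplify:
  satisfied 1 clause(s); 0 remain; assigned so far: [1, 2, 3, 4]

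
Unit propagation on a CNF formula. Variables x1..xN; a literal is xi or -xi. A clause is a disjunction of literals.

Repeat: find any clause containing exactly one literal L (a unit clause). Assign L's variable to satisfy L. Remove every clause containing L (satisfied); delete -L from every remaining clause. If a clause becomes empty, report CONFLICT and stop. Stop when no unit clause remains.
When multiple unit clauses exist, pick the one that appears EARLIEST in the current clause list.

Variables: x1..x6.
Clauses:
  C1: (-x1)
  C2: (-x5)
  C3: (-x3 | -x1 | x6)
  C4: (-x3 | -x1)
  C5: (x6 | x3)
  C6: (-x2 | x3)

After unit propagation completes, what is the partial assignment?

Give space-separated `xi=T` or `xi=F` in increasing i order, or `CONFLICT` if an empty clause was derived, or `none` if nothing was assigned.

unit clause [-1] forces x1=F; simplify:
  satisfied 3 clause(s); 3 remain; assigned so far: [1]
unit clause [-5] forces x5=F; simplify:
  satisfied 1 clause(s); 2 remain; assigned so far: [1, 5]

Answer: x1=F x5=F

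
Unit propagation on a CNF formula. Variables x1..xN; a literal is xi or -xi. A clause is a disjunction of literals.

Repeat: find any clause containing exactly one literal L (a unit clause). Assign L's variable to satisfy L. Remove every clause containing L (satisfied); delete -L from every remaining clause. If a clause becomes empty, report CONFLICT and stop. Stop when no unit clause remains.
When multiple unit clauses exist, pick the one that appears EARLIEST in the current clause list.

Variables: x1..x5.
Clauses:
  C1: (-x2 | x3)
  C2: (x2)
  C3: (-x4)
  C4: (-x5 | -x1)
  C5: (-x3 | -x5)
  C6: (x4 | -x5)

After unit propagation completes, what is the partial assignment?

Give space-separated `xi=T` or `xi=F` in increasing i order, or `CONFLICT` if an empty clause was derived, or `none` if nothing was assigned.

Answer: x2=T x3=T x4=F x5=F

Derivation:
unit clause [2] forces x2=T; simplify:
  drop -2 from [-2, 3] -> [3]
  satisfied 1 clause(s); 5 remain; assigned so far: [2]
unit clause [3] forces x3=T; simplify:
  drop -3 from [-3, -5] -> [-5]
  satisfied 1 clause(s); 4 remain; assigned so far: [2, 3]
unit clause [-4] forces x4=F; simplify:
  drop 4 from [4, -5] -> [-5]
  satisfied 1 clause(s); 3 remain; assigned so far: [2, 3, 4]
unit clause [-5] forces x5=F; simplify:
  satisfied 3 clause(s); 0 remain; assigned so far: [2, 3, 4, 5]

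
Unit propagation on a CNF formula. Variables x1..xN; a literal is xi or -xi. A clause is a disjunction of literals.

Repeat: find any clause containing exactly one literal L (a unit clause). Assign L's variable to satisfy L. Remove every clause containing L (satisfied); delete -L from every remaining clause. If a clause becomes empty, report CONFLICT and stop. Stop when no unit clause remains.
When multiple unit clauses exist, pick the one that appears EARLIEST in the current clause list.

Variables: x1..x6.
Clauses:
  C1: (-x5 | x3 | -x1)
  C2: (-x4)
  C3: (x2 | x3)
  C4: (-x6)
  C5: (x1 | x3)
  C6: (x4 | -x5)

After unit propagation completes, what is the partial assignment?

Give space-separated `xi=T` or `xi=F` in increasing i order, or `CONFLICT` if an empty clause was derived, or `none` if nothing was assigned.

unit clause [-4] forces x4=F; simplify:
  drop 4 from [4, -5] -> [-5]
  satisfied 1 clause(s); 5 remain; assigned so far: [4]
unit clause [-6] forces x6=F; simplify:
  satisfied 1 clause(s); 4 remain; assigned so far: [4, 6]
unit clause [-5] forces x5=F; simplify:
  satisfied 2 clause(s); 2 remain; assigned so far: [4, 5, 6]

Answer: x4=F x5=F x6=F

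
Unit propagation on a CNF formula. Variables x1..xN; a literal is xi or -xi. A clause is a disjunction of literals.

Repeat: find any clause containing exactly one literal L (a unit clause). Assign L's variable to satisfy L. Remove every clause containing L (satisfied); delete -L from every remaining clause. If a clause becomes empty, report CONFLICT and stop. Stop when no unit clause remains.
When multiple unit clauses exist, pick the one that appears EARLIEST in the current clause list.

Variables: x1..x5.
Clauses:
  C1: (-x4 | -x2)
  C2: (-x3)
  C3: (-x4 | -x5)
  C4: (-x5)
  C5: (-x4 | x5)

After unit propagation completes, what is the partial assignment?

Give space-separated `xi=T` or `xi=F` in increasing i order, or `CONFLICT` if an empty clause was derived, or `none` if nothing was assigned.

unit clause [-3] forces x3=F; simplify:
  satisfied 1 clause(s); 4 remain; assigned so far: [3]
unit clause [-5] forces x5=F; simplify:
  drop 5 from [-4, 5] -> [-4]
  satisfied 2 clause(s); 2 remain; assigned so far: [3, 5]
unit clause [-4] forces x4=F; simplify:
  satisfied 2 clause(s); 0 remain; assigned so far: [3, 4, 5]

Answer: x3=F x4=F x5=F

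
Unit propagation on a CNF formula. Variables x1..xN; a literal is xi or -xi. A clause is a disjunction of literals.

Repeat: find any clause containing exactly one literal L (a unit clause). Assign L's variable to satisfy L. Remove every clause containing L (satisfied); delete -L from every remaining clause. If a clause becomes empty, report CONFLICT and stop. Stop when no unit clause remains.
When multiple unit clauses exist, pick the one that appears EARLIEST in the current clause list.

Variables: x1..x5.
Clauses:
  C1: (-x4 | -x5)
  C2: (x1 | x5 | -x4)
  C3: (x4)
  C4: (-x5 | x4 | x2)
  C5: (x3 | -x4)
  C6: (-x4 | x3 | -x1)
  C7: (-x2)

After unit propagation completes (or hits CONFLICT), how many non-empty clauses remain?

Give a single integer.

unit clause [4] forces x4=T; simplify:
  drop -4 from [-4, -5] -> [-5]
  drop -4 from [1, 5, -4] -> [1, 5]
  drop -4 from [3, -4] -> [3]
  drop -4 from [-4, 3, -1] -> [3, -1]
  satisfied 2 clause(s); 5 remain; assigned so far: [4]
unit clause [-5] forces x5=F; simplify:
  drop 5 from [1, 5] -> [1]
  satisfied 1 clause(s); 4 remain; assigned so far: [4, 5]
unit clause [1] forces x1=T; simplify:
  drop -1 from [3, -1] -> [3]
  satisfied 1 clause(s); 3 remain; assigned so far: [1, 4, 5]
unit clause [3] forces x3=T; simplify:
  satisfied 2 clause(s); 1 remain; assigned so far: [1, 3, 4, 5]
unit clause [-2] forces x2=F; simplify:
  satisfied 1 clause(s); 0 remain; assigned so far: [1, 2, 3, 4, 5]

Answer: 0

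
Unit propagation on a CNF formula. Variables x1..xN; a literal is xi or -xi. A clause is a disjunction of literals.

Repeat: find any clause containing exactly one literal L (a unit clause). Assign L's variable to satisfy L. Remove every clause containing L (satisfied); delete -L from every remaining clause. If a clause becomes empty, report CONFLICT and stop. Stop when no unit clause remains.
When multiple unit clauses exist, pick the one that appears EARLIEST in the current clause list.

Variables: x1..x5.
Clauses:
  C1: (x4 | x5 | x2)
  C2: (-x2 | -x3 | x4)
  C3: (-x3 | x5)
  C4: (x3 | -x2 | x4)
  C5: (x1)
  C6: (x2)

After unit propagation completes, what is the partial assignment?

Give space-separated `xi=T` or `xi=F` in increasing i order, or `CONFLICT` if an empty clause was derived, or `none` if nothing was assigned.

unit clause [1] forces x1=T; simplify:
  satisfied 1 clause(s); 5 remain; assigned so far: [1]
unit clause [2] forces x2=T; simplify:
  drop -2 from [-2, -3, 4] -> [-3, 4]
  drop -2 from [3, -2, 4] -> [3, 4]
  satisfied 2 clause(s); 3 remain; assigned so far: [1, 2]

Answer: x1=T x2=T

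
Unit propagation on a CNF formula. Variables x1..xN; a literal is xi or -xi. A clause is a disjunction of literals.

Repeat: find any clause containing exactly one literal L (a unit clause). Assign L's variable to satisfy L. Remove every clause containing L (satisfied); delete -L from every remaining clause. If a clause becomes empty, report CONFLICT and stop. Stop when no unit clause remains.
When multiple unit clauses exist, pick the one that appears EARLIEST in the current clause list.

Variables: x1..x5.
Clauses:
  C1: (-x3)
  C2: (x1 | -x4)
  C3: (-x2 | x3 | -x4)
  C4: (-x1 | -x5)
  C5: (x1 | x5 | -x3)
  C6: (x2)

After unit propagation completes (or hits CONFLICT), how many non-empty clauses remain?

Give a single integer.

Answer: 1

Derivation:
unit clause [-3] forces x3=F; simplify:
  drop 3 from [-2, 3, -4] -> [-2, -4]
  satisfied 2 clause(s); 4 remain; assigned so far: [3]
unit clause [2] forces x2=T; simplify:
  drop -2 from [-2, -4] -> [-4]
  satisfied 1 clause(s); 3 remain; assigned so far: [2, 3]
unit clause [-4] forces x4=F; simplify:
  satisfied 2 clause(s); 1 remain; assigned so far: [2, 3, 4]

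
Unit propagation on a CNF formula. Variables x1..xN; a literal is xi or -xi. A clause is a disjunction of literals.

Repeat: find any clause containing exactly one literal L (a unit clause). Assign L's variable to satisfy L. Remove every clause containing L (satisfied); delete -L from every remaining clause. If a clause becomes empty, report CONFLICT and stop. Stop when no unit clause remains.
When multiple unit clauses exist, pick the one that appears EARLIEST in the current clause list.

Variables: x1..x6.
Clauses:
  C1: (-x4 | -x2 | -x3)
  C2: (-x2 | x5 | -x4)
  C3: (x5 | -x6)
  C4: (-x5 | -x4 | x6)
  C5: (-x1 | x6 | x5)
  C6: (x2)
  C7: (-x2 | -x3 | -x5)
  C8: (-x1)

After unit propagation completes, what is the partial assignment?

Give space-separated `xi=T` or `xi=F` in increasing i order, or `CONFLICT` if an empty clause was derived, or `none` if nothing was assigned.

unit clause [2] forces x2=T; simplify:
  drop -2 from [-4, -2, -3] -> [-4, -3]
  drop -2 from [-2, 5, -4] -> [5, -4]
  drop -2 from [-2, -3, -5] -> [-3, -5]
  satisfied 1 clause(s); 7 remain; assigned so far: [2]
unit clause [-1] forces x1=F; simplify:
  satisfied 2 clause(s); 5 remain; assigned so far: [1, 2]

Answer: x1=F x2=T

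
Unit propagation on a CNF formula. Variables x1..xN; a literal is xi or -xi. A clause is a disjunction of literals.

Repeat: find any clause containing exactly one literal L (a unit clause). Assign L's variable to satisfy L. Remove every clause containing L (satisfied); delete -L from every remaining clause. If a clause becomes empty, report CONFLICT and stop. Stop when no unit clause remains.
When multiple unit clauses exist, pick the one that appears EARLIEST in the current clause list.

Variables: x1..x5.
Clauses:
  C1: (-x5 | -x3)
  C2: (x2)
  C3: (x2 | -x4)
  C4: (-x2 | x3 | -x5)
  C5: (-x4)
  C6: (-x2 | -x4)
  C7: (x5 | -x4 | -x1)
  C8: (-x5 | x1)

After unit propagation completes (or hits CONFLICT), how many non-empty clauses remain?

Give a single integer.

Answer: 3

Derivation:
unit clause [2] forces x2=T; simplify:
  drop -2 from [-2, 3, -5] -> [3, -5]
  drop -2 from [-2, -4] -> [-4]
  satisfied 2 clause(s); 6 remain; assigned so far: [2]
unit clause [-4] forces x4=F; simplify:
  satisfied 3 clause(s); 3 remain; assigned so far: [2, 4]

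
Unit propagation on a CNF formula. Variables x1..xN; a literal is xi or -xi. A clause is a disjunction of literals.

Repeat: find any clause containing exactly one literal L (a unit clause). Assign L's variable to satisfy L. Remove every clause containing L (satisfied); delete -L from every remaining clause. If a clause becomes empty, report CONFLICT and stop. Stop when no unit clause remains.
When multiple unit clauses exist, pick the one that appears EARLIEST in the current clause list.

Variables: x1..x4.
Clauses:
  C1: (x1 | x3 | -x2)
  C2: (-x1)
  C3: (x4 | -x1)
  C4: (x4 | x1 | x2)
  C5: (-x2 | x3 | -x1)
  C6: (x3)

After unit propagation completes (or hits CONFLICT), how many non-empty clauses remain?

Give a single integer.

unit clause [-1] forces x1=F; simplify:
  drop 1 from [1, 3, -2] -> [3, -2]
  drop 1 from [4, 1, 2] -> [4, 2]
  satisfied 3 clause(s); 3 remain; assigned so far: [1]
unit clause [3] forces x3=T; simplify:
  satisfied 2 clause(s); 1 remain; assigned so far: [1, 3]

Answer: 1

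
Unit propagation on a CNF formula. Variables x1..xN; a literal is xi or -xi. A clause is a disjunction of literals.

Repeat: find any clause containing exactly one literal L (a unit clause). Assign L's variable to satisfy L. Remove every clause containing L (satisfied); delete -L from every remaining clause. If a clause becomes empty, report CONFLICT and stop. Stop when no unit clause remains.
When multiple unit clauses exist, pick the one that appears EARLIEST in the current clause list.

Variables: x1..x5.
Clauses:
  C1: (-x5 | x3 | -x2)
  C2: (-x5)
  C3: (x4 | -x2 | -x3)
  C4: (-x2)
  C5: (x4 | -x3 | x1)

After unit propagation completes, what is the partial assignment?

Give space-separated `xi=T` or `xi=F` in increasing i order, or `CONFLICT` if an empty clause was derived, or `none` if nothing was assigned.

Answer: x2=F x5=F

Derivation:
unit clause [-5] forces x5=F; simplify:
  satisfied 2 clause(s); 3 remain; assigned so far: [5]
unit clause [-2] forces x2=F; simplify:
  satisfied 2 clause(s); 1 remain; assigned so far: [2, 5]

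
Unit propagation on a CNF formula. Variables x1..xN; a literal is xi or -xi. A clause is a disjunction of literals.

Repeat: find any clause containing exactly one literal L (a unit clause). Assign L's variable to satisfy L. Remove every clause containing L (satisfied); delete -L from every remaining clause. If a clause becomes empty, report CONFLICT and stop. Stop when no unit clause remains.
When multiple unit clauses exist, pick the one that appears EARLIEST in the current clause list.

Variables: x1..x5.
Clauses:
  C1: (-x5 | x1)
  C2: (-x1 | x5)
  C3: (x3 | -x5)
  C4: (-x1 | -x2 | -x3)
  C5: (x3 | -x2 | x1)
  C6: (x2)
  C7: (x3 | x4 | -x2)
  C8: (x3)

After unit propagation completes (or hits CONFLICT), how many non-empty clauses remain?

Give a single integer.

Answer: 0

Derivation:
unit clause [2] forces x2=T; simplify:
  drop -2 from [-1, -2, -3] -> [-1, -3]
  drop -2 from [3, -2, 1] -> [3, 1]
  drop -2 from [3, 4, -2] -> [3, 4]
  satisfied 1 clause(s); 7 remain; assigned so far: [2]
unit clause [3] forces x3=T; simplify:
  drop -3 from [-1, -3] -> [-1]
  satisfied 4 clause(s); 3 remain; assigned so far: [2, 3]
unit clause [-1] forces x1=F; simplify:
  drop 1 from [-5, 1] -> [-5]
  satisfied 2 clause(s); 1 remain; assigned so far: [1, 2, 3]
unit clause [-5] forces x5=F; simplify:
  satisfied 1 clause(s); 0 remain; assigned so far: [1, 2, 3, 5]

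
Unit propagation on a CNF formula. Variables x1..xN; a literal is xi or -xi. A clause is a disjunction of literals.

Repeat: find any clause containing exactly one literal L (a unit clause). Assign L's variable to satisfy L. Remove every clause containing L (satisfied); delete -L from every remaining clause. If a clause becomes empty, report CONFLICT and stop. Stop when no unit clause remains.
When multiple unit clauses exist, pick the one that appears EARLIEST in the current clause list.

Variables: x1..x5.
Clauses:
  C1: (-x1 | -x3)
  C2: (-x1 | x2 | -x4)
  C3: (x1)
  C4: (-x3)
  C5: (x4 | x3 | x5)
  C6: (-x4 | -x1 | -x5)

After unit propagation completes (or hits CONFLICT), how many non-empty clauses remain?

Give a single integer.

unit clause [1] forces x1=T; simplify:
  drop -1 from [-1, -3] -> [-3]
  drop -1 from [-1, 2, -4] -> [2, -4]
  drop -1 from [-4, -1, -5] -> [-4, -5]
  satisfied 1 clause(s); 5 remain; assigned so far: [1]
unit clause [-3] forces x3=F; simplify:
  drop 3 from [4, 3, 5] -> [4, 5]
  satisfied 2 clause(s); 3 remain; assigned so far: [1, 3]

Answer: 3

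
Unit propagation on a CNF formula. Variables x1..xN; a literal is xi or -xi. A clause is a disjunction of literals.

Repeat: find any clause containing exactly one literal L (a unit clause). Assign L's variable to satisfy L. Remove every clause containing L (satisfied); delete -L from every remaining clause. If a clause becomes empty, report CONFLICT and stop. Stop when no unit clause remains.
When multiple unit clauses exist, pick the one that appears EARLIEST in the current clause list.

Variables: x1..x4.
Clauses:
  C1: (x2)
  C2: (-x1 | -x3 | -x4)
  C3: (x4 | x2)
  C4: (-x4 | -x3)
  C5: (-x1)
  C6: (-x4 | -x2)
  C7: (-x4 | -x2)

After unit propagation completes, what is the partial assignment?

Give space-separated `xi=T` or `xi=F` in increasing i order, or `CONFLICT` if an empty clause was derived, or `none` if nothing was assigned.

unit clause [2] forces x2=T; simplify:
  drop -2 from [-4, -2] -> [-4]
  drop -2 from [-4, -2] -> [-4]
  satisfied 2 clause(s); 5 remain; assigned so far: [2]
unit clause [-1] forces x1=F; simplify:
  satisfied 2 clause(s); 3 remain; assigned so far: [1, 2]
unit clause [-4] forces x4=F; simplify:
  satisfied 3 clause(s); 0 remain; assigned so far: [1, 2, 4]

Answer: x1=F x2=T x4=F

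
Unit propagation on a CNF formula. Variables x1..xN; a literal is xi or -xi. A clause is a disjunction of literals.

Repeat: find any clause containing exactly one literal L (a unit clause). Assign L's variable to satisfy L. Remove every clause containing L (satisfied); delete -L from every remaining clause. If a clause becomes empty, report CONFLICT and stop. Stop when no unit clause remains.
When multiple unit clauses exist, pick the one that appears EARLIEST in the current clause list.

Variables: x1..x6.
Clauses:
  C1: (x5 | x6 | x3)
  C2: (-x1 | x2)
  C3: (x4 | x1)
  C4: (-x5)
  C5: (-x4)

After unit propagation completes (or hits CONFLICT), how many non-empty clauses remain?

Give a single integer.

unit clause [-5] forces x5=F; simplify:
  drop 5 from [5, 6, 3] -> [6, 3]
  satisfied 1 clause(s); 4 remain; assigned so far: [5]
unit clause [-4] forces x4=F; simplify:
  drop 4 from [4, 1] -> [1]
  satisfied 1 clause(s); 3 remain; assigned so far: [4, 5]
unit clause [1] forces x1=T; simplify:
  drop -1 from [-1, 2] -> [2]
  satisfied 1 clause(s); 2 remain; assigned so far: [1, 4, 5]
unit clause [2] forces x2=T; simplify:
  satisfied 1 clause(s); 1 remain; assigned so far: [1, 2, 4, 5]

Answer: 1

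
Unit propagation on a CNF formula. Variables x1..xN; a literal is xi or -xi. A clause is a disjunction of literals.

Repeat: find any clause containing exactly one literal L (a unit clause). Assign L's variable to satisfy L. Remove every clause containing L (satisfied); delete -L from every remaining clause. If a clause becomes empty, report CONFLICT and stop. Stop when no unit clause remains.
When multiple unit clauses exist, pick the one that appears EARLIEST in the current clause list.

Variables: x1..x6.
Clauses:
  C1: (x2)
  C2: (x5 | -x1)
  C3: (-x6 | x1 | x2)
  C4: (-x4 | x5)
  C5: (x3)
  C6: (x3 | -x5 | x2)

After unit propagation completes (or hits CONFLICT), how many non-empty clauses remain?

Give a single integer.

unit clause [2] forces x2=T; simplify:
  satisfied 3 clause(s); 3 remain; assigned so far: [2]
unit clause [3] forces x3=T; simplify:
  satisfied 1 clause(s); 2 remain; assigned so far: [2, 3]

Answer: 2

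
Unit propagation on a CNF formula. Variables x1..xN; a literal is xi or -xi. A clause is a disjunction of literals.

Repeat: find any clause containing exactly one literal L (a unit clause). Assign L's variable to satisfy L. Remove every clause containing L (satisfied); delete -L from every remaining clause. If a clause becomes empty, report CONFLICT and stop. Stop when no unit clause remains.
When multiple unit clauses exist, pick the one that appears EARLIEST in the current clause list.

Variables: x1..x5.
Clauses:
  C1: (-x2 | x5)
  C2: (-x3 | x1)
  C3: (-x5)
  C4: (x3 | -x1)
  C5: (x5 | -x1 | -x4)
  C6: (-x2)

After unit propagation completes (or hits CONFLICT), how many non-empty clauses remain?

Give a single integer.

unit clause [-5] forces x5=F; simplify:
  drop 5 from [-2, 5] -> [-2]
  drop 5 from [5, -1, -4] -> [-1, -4]
  satisfied 1 clause(s); 5 remain; assigned so far: [5]
unit clause [-2] forces x2=F; simplify:
  satisfied 2 clause(s); 3 remain; assigned so far: [2, 5]

Answer: 3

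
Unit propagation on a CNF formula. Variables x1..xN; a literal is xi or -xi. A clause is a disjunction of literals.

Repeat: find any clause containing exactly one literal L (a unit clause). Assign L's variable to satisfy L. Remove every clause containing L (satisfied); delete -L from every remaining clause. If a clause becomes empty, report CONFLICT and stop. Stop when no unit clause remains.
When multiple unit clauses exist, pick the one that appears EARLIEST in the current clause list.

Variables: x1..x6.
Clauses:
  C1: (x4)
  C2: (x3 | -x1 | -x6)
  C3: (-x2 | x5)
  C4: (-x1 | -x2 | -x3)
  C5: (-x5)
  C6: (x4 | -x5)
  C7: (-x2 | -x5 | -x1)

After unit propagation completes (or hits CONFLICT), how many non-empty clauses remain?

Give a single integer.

Answer: 1

Derivation:
unit clause [4] forces x4=T; simplify:
  satisfied 2 clause(s); 5 remain; assigned so far: [4]
unit clause [-5] forces x5=F; simplify:
  drop 5 from [-2, 5] -> [-2]
  satisfied 2 clause(s); 3 remain; assigned so far: [4, 5]
unit clause [-2] forces x2=F; simplify:
  satisfied 2 clause(s); 1 remain; assigned so far: [2, 4, 5]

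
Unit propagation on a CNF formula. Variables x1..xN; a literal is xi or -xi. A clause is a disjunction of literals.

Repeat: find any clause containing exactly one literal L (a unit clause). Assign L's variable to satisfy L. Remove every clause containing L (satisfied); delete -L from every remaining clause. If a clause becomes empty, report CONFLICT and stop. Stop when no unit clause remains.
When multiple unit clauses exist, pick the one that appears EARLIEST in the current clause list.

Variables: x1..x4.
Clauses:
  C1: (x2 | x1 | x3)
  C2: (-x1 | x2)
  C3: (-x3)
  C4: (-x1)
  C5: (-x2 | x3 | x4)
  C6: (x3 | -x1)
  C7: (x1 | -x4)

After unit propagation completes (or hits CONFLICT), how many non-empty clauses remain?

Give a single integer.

Answer: 0

Derivation:
unit clause [-3] forces x3=F; simplify:
  drop 3 from [2, 1, 3] -> [2, 1]
  drop 3 from [-2, 3, 4] -> [-2, 4]
  drop 3 from [3, -1] -> [-1]
  satisfied 1 clause(s); 6 remain; assigned so far: [3]
unit clause [-1] forces x1=F; simplify:
  drop 1 from [2, 1] -> [2]
  drop 1 from [1, -4] -> [-4]
  satisfied 3 clause(s); 3 remain; assigned so far: [1, 3]
unit clause [2] forces x2=T; simplify:
  drop -2 from [-2, 4] -> [4]
  satisfied 1 clause(s); 2 remain; assigned so far: [1, 2, 3]
unit clause [4] forces x4=T; simplify:
  drop -4 from [-4] -> [] (empty!)
  satisfied 1 clause(s); 1 remain; assigned so far: [1, 2, 3, 4]
CONFLICT (empty clause)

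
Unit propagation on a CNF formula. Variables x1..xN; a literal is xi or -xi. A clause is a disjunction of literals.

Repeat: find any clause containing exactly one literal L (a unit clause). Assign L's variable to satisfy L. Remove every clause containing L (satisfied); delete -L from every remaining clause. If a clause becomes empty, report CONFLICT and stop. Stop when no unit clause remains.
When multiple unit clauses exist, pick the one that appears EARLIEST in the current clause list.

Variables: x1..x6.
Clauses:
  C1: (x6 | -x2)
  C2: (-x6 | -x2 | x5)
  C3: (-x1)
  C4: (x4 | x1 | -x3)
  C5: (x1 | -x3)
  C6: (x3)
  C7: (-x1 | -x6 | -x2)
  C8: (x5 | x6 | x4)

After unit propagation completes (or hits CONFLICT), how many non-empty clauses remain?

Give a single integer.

unit clause [-1] forces x1=F; simplify:
  drop 1 from [4, 1, -3] -> [4, -3]
  drop 1 from [1, -3] -> [-3]
  satisfied 2 clause(s); 6 remain; assigned so far: [1]
unit clause [-3] forces x3=F; simplify:
  drop 3 from [3] -> [] (empty!)
  satisfied 2 clause(s); 4 remain; assigned so far: [1, 3]
CONFLICT (empty clause)

Answer: 3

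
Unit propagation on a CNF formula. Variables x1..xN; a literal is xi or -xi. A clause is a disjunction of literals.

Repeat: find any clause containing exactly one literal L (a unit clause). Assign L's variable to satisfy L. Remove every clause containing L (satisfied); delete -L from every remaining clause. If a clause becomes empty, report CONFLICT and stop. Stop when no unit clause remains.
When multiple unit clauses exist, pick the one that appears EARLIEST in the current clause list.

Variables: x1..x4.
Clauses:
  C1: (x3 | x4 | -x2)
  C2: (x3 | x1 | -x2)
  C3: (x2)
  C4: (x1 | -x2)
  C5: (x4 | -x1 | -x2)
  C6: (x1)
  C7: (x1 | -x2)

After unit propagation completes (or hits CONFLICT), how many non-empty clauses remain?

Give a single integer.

Answer: 0

Derivation:
unit clause [2] forces x2=T; simplify:
  drop -2 from [3, 4, -2] -> [3, 4]
  drop -2 from [3, 1, -2] -> [3, 1]
  drop -2 from [1, -2] -> [1]
  drop -2 from [4, -1, -2] -> [4, -1]
  drop -2 from [1, -2] -> [1]
  satisfied 1 clause(s); 6 remain; assigned so far: [2]
unit clause [1] forces x1=T; simplify:
  drop -1 from [4, -1] -> [4]
  satisfied 4 clause(s); 2 remain; assigned so far: [1, 2]
unit clause [4] forces x4=T; simplify:
  satisfied 2 clause(s); 0 remain; assigned so far: [1, 2, 4]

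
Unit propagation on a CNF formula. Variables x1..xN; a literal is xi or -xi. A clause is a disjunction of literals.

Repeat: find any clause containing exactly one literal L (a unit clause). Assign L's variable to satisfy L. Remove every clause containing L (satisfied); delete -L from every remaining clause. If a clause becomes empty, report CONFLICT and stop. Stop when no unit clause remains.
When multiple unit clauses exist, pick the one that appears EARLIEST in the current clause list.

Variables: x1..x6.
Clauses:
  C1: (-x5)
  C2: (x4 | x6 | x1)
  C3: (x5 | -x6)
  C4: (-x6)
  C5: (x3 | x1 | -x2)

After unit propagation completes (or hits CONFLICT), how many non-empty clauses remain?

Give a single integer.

Answer: 2

Derivation:
unit clause [-5] forces x5=F; simplify:
  drop 5 from [5, -6] -> [-6]
  satisfied 1 clause(s); 4 remain; assigned so far: [5]
unit clause [-6] forces x6=F; simplify:
  drop 6 from [4, 6, 1] -> [4, 1]
  satisfied 2 clause(s); 2 remain; assigned so far: [5, 6]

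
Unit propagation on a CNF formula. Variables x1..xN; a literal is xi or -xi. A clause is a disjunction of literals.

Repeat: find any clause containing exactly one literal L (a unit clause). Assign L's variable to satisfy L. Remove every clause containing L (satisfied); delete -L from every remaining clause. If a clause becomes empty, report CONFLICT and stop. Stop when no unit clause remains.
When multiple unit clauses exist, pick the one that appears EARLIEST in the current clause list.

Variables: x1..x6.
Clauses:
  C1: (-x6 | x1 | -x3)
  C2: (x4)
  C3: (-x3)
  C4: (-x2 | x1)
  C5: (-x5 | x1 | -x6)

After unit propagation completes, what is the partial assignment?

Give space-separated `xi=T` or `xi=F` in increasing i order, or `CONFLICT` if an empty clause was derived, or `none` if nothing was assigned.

unit clause [4] forces x4=T; simplify:
  satisfied 1 clause(s); 4 remain; assigned so far: [4]
unit clause [-3] forces x3=F; simplify:
  satisfied 2 clause(s); 2 remain; assigned so far: [3, 4]

Answer: x3=F x4=T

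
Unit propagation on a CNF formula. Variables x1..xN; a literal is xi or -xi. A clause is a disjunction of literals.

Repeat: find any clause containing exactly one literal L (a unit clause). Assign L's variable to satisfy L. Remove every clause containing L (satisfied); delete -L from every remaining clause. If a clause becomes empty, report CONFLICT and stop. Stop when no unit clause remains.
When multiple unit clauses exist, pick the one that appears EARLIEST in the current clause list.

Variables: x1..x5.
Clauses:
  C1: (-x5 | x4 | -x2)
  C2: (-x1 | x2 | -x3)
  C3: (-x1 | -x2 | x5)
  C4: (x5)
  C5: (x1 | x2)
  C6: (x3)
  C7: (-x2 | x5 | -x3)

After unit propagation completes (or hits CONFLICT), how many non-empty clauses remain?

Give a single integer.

Answer: 3

Derivation:
unit clause [5] forces x5=T; simplify:
  drop -5 from [-5, 4, -2] -> [4, -2]
  satisfied 3 clause(s); 4 remain; assigned so far: [5]
unit clause [3] forces x3=T; simplify:
  drop -3 from [-1, 2, -3] -> [-1, 2]
  satisfied 1 clause(s); 3 remain; assigned so far: [3, 5]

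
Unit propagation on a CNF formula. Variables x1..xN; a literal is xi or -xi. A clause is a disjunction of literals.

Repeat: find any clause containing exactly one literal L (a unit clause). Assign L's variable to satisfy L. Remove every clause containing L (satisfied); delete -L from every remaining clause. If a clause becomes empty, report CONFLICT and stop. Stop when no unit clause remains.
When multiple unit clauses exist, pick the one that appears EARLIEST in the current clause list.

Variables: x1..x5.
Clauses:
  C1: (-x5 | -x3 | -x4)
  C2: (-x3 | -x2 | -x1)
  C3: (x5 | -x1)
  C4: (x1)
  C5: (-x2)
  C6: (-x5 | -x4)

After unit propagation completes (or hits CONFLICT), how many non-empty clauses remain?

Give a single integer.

Answer: 0

Derivation:
unit clause [1] forces x1=T; simplify:
  drop -1 from [-3, -2, -1] -> [-3, -2]
  drop -1 from [5, -1] -> [5]
  satisfied 1 clause(s); 5 remain; assigned so far: [1]
unit clause [5] forces x5=T; simplify:
  drop -5 from [-5, -3, -4] -> [-3, -4]
  drop -5 from [-5, -4] -> [-4]
  satisfied 1 clause(s); 4 remain; assigned so far: [1, 5]
unit clause [-2] forces x2=F; simplify:
  satisfied 2 clause(s); 2 remain; assigned so far: [1, 2, 5]
unit clause [-4] forces x4=F; simplify:
  satisfied 2 clause(s); 0 remain; assigned so far: [1, 2, 4, 5]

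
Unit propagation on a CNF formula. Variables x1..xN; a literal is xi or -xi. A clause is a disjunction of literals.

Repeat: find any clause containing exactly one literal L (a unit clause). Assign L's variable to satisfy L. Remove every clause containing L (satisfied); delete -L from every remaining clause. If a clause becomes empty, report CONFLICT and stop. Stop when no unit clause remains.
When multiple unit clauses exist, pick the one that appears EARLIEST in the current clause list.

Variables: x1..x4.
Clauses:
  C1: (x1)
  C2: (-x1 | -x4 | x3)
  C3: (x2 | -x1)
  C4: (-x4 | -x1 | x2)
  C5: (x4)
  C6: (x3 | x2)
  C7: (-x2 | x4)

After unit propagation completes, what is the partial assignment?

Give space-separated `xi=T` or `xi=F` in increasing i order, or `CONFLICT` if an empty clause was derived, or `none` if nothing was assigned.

Answer: x1=T x2=T x3=T x4=T

Derivation:
unit clause [1] forces x1=T; simplify:
  drop -1 from [-1, -4, 3] -> [-4, 3]
  drop -1 from [2, -1] -> [2]
  drop -1 from [-4, -1, 2] -> [-4, 2]
  satisfied 1 clause(s); 6 remain; assigned so far: [1]
unit clause [2] forces x2=T; simplify:
  drop -2 from [-2, 4] -> [4]
  satisfied 3 clause(s); 3 remain; assigned so far: [1, 2]
unit clause [4] forces x4=T; simplify:
  drop -4 from [-4, 3] -> [3]
  satisfied 2 clause(s); 1 remain; assigned so far: [1, 2, 4]
unit clause [3] forces x3=T; simplify:
  satisfied 1 clause(s); 0 remain; assigned so far: [1, 2, 3, 4]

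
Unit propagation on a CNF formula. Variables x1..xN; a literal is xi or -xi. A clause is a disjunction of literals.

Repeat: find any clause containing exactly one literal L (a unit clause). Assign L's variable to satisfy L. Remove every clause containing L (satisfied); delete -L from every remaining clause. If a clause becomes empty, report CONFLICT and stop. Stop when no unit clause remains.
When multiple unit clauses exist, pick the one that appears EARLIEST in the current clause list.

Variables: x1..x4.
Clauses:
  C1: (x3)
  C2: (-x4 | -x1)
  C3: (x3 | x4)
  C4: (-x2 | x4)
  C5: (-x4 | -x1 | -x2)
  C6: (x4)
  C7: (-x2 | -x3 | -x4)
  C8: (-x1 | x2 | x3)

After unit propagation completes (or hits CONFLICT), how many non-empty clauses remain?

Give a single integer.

unit clause [3] forces x3=T; simplify:
  drop -3 from [-2, -3, -4] -> [-2, -4]
  satisfied 3 clause(s); 5 remain; assigned so far: [3]
unit clause [4] forces x4=T; simplify:
  drop -4 from [-4, -1] -> [-1]
  drop -4 from [-4, -1, -2] -> [-1, -2]
  drop -4 from [-2, -4] -> [-2]
  satisfied 2 clause(s); 3 remain; assigned so far: [3, 4]
unit clause [-1] forces x1=F; simplify:
  satisfied 2 clause(s); 1 remain; assigned so far: [1, 3, 4]
unit clause [-2] forces x2=F; simplify:
  satisfied 1 clause(s); 0 remain; assigned so far: [1, 2, 3, 4]

Answer: 0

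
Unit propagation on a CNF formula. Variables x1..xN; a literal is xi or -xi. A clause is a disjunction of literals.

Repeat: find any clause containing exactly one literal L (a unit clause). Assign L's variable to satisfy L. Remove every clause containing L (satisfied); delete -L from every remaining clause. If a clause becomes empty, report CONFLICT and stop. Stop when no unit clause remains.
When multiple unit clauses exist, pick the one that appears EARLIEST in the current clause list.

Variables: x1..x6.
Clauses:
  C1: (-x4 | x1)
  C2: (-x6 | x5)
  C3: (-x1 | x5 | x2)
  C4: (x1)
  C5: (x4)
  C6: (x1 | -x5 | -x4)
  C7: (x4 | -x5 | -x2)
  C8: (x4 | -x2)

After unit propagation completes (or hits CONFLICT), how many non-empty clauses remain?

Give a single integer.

Answer: 2

Derivation:
unit clause [1] forces x1=T; simplify:
  drop -1 from [-1, 5, 2] -> [5, 2]
  satisfied 3 clause(s); 5 remain; assigned so far: [1]
unit clause [4] forces x4=T; simplify:
  satisfied 3 clause(s); 2 remain; assigned so far: [1, 4]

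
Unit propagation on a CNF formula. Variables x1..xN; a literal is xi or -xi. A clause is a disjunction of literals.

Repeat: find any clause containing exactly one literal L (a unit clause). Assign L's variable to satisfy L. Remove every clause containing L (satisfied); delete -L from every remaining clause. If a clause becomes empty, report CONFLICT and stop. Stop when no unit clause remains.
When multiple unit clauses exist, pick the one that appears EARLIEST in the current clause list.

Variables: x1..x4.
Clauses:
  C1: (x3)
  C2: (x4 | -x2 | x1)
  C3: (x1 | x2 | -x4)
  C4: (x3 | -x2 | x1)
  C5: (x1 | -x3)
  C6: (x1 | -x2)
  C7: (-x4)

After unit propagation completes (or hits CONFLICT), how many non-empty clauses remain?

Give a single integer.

Answer: 0

Derivation:
unit clause [3] forces x3=T; simplify:
  drop -3 from [1, -3] -> [1]
  satisfied 2 clause(s); 5 remain; assigned so far: [3]
unit clause [1] forces x1=T; simplify:
  satisfied 4 clause(s); 1 remain; assigned so far: [1, 3]
unit clause [-4] forces x4=F; simplify:
  satisfied 1 clause(s); 0 remain; assigned so far: [1, 3, 4]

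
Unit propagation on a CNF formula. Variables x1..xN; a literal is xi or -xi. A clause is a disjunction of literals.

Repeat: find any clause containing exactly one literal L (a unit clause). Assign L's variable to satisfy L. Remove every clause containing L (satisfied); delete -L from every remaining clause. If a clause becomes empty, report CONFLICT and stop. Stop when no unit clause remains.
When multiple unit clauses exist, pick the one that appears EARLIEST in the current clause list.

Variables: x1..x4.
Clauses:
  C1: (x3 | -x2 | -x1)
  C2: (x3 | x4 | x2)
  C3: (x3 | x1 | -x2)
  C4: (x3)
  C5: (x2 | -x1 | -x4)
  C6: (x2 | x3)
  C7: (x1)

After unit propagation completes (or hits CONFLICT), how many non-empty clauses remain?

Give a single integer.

Answer: 1

Derivation:
unit clause [3] forces x3=T; simplify:
  satisfied 5 clause(s); 2 remain; assigned so far: [3]
unit clause [1] forces x1=T; simplify:
  drop -1 from [2, -1, -4] -> [2, -4]
  satisfied 1 clause(s); 1 remain; assigned so far: [1, 3]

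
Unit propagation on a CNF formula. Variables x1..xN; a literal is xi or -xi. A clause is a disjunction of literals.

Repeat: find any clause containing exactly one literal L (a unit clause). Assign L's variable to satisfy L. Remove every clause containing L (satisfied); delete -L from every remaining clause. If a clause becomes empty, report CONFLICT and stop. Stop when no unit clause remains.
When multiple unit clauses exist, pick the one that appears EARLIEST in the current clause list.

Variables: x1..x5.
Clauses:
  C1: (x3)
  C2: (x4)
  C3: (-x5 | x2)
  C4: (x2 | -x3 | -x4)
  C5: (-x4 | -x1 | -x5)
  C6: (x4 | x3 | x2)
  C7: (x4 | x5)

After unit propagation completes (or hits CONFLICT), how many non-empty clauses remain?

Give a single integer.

Answer: 1

Derivation:
unit clause [3] forces x3=T; simplify:
  drop -3 from [2, -3, -4] -> [2, -4]
  satisfied 2 clause(s); 5 remain; assigned so far: [3]
unit clause [4] forces x4=T; simplify:
  drop -4 from [2, -4] -> [2]
  drop -4 from [-4, -1, -5] -> [-1, -5]
  satisfied 2 clause(s); 3 remain; assigned so far: [3, 4]
unit clause [2] forces x2=T; simplify:
  satisfied 2 clause(s); 1 remain; assigned so far: [2, 3, 4]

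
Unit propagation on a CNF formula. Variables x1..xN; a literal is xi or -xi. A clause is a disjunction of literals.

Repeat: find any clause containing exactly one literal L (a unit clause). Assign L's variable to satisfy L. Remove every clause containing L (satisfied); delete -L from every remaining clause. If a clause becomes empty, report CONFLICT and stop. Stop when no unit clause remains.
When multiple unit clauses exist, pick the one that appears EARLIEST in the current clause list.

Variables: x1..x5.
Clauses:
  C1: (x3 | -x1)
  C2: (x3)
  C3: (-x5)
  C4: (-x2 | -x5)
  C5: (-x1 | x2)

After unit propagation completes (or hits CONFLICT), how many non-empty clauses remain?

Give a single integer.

Answer: 1

Derivation:
unit clause [3] forces x3=T; simplify:
  satisfied 2 clause(s); 3 remain; assigned so far: [3]
unit clause [-5] forces x5=F; simplify:
  satisfied 2 clause(s); 1 remain; assigned so far: [3, 5]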